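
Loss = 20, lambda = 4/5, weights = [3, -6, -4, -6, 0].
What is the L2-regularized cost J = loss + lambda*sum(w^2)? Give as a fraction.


L2 sq norm = sum(w^2) = 97. J = 20 + 4/5 * 97 = 488/5.

488/5


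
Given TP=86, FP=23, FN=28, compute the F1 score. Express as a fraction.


Precision = 86/109 = 86/109. Recall = 86/114 = 43/57. F1 = 2*P*R/(P+R) = 172/223.

172/223


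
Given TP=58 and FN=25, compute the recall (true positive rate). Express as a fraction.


Recall = TP / (TP + FN) = 58 / 83 = 58/83.

58/83


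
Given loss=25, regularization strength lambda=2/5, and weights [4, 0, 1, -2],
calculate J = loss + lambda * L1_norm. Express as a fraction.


L1 norm = sum(|w|) = 7. J = 25 + 2/5 * 7 = 139/5.

139/5


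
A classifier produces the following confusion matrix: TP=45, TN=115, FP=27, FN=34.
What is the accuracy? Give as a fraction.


Accuracy = (TP + TN) / (TP + TN + FP + FN) = (45 + 115) / 221 = 160/221.

160/221


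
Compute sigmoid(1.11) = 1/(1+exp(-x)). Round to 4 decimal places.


sigma(1.11) = 1/(1+e^(-1.11)) = 1/(1+0.329559) = 1/1.329559 = 0.7521.

0.7521


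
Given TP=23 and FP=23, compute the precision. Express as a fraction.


Precision = TP / (TP + FP) = 23 / 46 = 1/2.

1/2


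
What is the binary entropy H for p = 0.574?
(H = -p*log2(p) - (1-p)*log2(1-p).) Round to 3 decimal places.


H = -0.574*log2(0.574) - 0.426*log2(0.426) = 0.984.

0.984


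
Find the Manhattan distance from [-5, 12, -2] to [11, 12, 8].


d = sum of absolute differences: |-5-11|=16 + |12-12|=0 + |-2-8|=10 = 26.

26


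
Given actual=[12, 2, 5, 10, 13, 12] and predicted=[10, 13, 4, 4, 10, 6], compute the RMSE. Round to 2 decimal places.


MSE = 34.5000. RMSE = sqrt(34.5000) = 5.87.

5.87


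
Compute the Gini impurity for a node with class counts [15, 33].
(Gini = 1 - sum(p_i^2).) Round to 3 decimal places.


Total = 48. Proportions: 15/48, 33/48. sum(p_i^2) = 0.5703. Gini = 1 - 0.5703 = 0.4297, which rounds to 0.430.

0.430


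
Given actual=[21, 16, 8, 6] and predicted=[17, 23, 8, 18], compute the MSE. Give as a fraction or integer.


MSE = (1/4) * ((21-17)^2=16 + (16-23)^2=49 + (8-8)^2=0 + (6-18)^2=144). Sum = 209. MSE = 209/4.

209/4


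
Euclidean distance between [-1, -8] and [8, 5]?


d = sqrt(sum of squared differences). (-1-8)^2=81, (-8-5)^2=169. Sum = 250.

sqrt(250)


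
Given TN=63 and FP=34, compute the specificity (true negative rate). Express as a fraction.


Specificity = TN / (TN + FP) = 63 / 97 = 63/97.

63/97


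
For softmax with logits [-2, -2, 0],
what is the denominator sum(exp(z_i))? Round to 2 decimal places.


Denom = e^-2=0.1353 + e^-2=0.1353 + e^0=1.0000. Sum = 1.2706, which rounds to 1.27.

1.27


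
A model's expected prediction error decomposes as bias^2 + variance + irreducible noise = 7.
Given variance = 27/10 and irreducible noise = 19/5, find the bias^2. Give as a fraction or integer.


Total error = bias^2 + variance + irreducible noise. So bias^2 = 7 - 27/10 - 19/5 = 1/2.

1/2


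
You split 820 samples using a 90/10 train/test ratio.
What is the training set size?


Test set = 820 * 10% = 82. Training set = 820 - 82 = 738.

738


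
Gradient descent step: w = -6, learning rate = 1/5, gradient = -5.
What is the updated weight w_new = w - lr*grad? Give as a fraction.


w_new = -6 - 1/5 * -5 = -6 - -1 = -5.

-5


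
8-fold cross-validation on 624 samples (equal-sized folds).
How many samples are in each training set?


Each validation fold has 624/8 = 78 samples. Training set = 624 - 78 = 546.

546


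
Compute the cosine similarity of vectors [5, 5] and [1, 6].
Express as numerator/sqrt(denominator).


dot = 35. |a|^2 = 50, |b|^2 = 37. cos = 35/sqrt(1850).

35/sqrt(1850)


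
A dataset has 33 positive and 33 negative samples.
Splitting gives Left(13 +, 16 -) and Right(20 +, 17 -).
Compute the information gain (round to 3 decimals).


H(parent) = 1.0000. H(left) = 0.9923, H(right) = 0.9953. Weighted = (29/66)*0.9923 + (37/66)*0.9953 = 0.9940. IG = 1.0000 - 0.9940 = 0.0060, which rounds to 0.006.

0.006


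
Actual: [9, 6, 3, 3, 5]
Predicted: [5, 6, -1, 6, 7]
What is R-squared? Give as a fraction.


Mean(y) = 26/5. SS_res = 45. SS_tot = 124/5. R^2 = 1 - 45/(124/5) = -101/124.

-101/124


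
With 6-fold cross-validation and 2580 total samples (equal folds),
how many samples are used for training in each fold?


Each validation fold has 2580/6 = 430 samples. Training set = 2580 - 430 = 2150.

2150


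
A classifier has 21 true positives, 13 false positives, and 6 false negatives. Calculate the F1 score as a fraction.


Precision = 21/34 = 21/34. Recall = 21/27 = 7/9. F1 = 2*P*R/(P+R) = 42/61.

42/61


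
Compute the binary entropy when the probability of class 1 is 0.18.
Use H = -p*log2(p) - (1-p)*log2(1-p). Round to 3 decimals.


H = -0.18*log2(0.18) - 0.82*log2(0.82) = 0.680.

0.680


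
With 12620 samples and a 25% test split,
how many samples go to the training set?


Test set = 12620 * 25% = 3155. Training set = 12620 - 3155 = 9465.

9465


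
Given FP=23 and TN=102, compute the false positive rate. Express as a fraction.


FPR = FP / (FP + TN) = 23 / 125 = 23/125.

23/125


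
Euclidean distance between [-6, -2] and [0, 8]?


d = sqrt(sum of squared differences). (-6-0)^2=36, (-2-8)^2=100. Sum = 136.

sqrt(136)


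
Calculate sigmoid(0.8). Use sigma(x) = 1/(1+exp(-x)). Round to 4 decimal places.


sigma(0.8) = 1/(1+e^(-0.8)) = 1/(1+0.449329) = 1/1.449329 = 0.6900.

0.6900


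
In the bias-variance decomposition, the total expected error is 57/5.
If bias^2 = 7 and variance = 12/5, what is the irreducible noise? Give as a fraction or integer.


Total error = bias^2 + variance + irreducible noise. So irreducible noise = 57/5 - 7 - 12/5 = 2.

2


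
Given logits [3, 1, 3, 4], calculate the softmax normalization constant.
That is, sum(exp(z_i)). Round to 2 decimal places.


Denom = e^3=20.0855 + e^1=2.7183 + e^3=20.0855 + e^4=54.5982. Sum = 97.4875, which rounds to 97.49.

97.49


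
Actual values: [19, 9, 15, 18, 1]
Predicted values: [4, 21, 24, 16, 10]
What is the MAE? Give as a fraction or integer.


MAE = (1/5) * (|19-4|=15 + |9-21|=12 + |15-24|=9 + |18-16|=2 + |1-10|=9). Sum = 47. MAE = 47/5.

47/5


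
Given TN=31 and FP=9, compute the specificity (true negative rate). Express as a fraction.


Specificity = TN / (TN + FP) = 31 / 40 = 31/40.

31/40


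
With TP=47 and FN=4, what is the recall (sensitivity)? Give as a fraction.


Recall = TP / (TP + FN) = 47 / 51 = 47/51.

47/51


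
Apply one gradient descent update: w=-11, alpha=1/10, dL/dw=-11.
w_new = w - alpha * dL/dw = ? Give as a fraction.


w_new = -11 - 1/10 * -11 = -11 - -11/10 = -99/10.

-99/10


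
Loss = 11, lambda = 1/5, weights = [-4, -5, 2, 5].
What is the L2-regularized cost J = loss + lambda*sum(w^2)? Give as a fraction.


L2 sq norm = sum(w^2) = 70. J = 11 + 1/5 * 70 = 25.

25


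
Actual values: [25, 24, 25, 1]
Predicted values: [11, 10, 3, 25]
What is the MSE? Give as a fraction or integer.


MSE = (1/4) * ((25-11)^2=196 + (24-10)^2=196 + (25-3)^2=484 + (1-25)^2=576). Sum = 1452. MSE = 363.

363


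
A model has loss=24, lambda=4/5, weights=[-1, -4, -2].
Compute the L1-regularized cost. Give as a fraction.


L1 norm = sum(|w|) = 7. J = 24 + 4/5 * 7 = 148/5.

148/5


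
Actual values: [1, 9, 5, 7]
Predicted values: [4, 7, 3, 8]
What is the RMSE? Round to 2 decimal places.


MSE = 4.5000. RMSE = sqrt(4.5000) = 2.12.

2.12


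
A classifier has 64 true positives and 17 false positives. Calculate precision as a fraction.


Precision = TP / (TP + FP) = 64 / 81 = 64/81.

64/81


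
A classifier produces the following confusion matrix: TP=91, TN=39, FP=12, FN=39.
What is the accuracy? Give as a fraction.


Accuracy = (TP + TN) / (TP + TN + FP + FN) = (91 + 39) / 181 = 130/181.

130/181


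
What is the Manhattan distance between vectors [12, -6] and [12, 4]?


d = sum of absolute differences: |12-12|=0 + |-6-4|=10 = 10.

10


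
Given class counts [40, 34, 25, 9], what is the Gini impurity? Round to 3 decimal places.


Total = 108. Proportions: 40/108, 34/108, 25/108, 9/108. sum(p_i^2) = 0.2968. Gini = 1 - 0.2968 = 0.7032, which rounds to 0.703.

0.703


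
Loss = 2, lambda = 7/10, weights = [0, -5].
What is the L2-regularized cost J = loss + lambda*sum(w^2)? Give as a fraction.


L2 sq norm = sum(w^2) = 25. J = 2 + 7/10 * 25 = 39/2.

39/2


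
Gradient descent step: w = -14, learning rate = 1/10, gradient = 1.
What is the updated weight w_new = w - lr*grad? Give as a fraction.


w_new = -14 - 1/10 * 1 = -14 - 1/10 = -141/10.

-141/10


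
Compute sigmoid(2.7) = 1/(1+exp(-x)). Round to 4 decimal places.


sigma(2.7) = 1/(1+e^(-2.7)) = 1/(1+0.067206) = 1/1.067206 = 0.9370.

0.9370


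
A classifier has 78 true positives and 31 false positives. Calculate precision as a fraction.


Precision = TP / (TP + FP) = 78 / 109 = 78/109.

78/109


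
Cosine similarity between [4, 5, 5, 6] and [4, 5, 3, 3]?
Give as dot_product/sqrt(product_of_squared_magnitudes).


dot = 74. |a|^2 = 102, |b|^2 = 59. cos = 74/sqrt(6018).

74/sqrt(6018)


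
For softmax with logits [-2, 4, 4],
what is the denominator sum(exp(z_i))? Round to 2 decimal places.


Denom = e^-2=0.1353 + e^4=54.5982 + e^4=54.5982. Sum = 109.3317, which rounds to 109.33.

109.33


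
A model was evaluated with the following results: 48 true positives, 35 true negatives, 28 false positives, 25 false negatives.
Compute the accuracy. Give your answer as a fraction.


Accuracy = (TP + TN) / (TP + TN + FP + FN) = (48 + 35) / 136 = 83/136.

83/136


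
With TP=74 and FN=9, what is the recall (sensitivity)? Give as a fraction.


Recall = TP / (TP + FN) = 74 / 83 = 74/83.

74/83


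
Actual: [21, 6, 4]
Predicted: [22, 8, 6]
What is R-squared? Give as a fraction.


Mean(y) = 31/3. SS_res = 9. SS_tot = 518/3. R^2 = 1 - 9/(518/3) = 491/518.

491/518


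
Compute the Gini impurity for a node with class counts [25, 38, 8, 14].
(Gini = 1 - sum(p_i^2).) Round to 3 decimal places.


Total = 85. Proportions: 25/85, 38/85, 8/85, 14/85. sum(p_i^2) = 0.3224. Gini = 1 - 0.3224 = 0.6776, which rounds to 0.678.

0.678


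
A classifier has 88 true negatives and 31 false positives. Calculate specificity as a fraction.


Specificity = TN / (TN + FP) = 88 / 119 = 88/119.

88/119


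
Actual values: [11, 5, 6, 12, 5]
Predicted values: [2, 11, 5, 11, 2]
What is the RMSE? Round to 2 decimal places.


MSE = 25.6000. RMSE = sqrt(25.6000) = 5.06.

5.06


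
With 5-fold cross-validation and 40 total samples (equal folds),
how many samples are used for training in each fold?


Each validation fold has 40/5 = 8 samples. Training set = 40 - 8 = 32.

32


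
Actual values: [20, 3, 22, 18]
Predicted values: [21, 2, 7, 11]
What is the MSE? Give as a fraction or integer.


MSE = (1/4) * ((20-21)^2=1 + (3-2)^2=1 + (22-7)^2=225 + (18-11)^2=49). Sum = 276. MSE = 69.

69


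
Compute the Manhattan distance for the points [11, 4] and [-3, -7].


d = sum of absolute differences: |11--3|=14 + |4--7|=11 = 25.

25


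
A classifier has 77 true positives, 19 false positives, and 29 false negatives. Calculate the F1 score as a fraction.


Precision = 77/96 = 77/96. Recall = 77/106 = 77/106. F1 = 2*P*R/(P+R) = 77/101.

77/101


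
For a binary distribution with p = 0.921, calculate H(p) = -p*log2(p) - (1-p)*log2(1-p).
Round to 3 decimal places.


H = -0.921*log2(0.921) - 0.079*log2(0.079) = 0.399.

0.399


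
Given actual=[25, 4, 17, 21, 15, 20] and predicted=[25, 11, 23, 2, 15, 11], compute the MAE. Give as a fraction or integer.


MAE = (1/6) * (|25-25|=0 + |4-11|=7 + |17-23|=6 + |21-2|=19 + |15-15|=0 + |20-11|=9). Sum = 41. MAE = 41/6.

41/6


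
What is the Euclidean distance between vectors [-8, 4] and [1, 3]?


d = sqrt(sum of squared differences). (-8-1)^2=81, (4-3)^2=1. Sum = 82.

sqrt(82)


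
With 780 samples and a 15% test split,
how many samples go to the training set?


Test set = 780 * 15% = 117. Training set = 780 - 117 = 663.

663


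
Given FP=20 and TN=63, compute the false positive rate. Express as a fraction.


FPR = FP / (FP + TN) = 20 / 83 = 20/83.

20/83


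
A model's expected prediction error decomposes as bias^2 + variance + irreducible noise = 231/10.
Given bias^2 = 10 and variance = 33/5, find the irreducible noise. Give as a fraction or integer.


Total error = bias^2 + variance + irreducible noise. So irreducible noise = 231/10 - 10 - 33/5 = 13/2.

13/2


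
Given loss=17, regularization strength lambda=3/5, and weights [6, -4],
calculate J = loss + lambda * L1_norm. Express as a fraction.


L1 norm = sum(|w|) = 10. J = 17 + 3/5 * 10 = 23.

23


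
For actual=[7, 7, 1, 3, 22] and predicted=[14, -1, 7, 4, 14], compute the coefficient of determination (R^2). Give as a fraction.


Mean(y) = 8. SS_res = 214. SS_tot = 272. R^2 = 1 - 214/(272) = 29/136.

29/136


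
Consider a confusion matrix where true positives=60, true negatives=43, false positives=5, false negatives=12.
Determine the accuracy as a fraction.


Accuracy = (TP + TN) / (TP + TN + FP + FN) = (60 + 43) / 120 = 103/120.

103/120


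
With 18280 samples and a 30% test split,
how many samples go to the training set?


Test set = 18280 * 30% = 5484. Training set = 18280 - 5484 = 12796.

12796


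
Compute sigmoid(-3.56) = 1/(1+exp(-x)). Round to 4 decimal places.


sigma(-3.56) = 1/(1+e^(3.56)) = 1/(1+35.163197) = 1/36.163197 = 0.0277.

0.0277


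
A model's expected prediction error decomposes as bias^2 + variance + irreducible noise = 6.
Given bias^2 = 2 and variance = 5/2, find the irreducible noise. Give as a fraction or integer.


Total error = bias^2 + variance + irreducible noise. So irreducible noise = 6 - 2 - 5/2 = 3/2.

3/2


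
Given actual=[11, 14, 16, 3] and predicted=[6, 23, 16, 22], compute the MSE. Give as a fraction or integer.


MSE = (1/4) * ((11-6)^2=25 + (14-23)^2=81 + (16-16)^2=0 + (3-22)^2=361). Sum = 467. MSE = 467/4.

467/4


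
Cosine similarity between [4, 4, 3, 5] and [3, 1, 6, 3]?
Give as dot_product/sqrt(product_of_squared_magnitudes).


dot = 49. |a|^2 = 66, |b|^2 = 55. cos = 49/sqrt(3630).

49/sqrt(3630)


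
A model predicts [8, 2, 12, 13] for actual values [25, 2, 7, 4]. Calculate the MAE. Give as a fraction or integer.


MAE = (1/4) * (|25-8|=17 + |2-2|=0 + |7-12|=5 + |4-13|=9). Sum = 31. MAE = 31/4.

31/4


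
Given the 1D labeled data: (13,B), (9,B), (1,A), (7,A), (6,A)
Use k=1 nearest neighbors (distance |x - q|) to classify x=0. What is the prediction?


Distances: |13-0|=13, |9-0|=9, |1-0|=1, |7-0|=7, |6-0|=6. 1 nearest: (1,A). Counts: {'A': 1}. Majority class: A.

A


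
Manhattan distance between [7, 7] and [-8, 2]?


d = sum of absolute differences: |7--8|=15 + |7-2|=5 = 20.

20


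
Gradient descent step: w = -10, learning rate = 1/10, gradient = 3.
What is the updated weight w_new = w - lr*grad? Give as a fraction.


w_new = -10 - 1/10 * 3 = -10 - 3/10 = -103/10.

-103/10


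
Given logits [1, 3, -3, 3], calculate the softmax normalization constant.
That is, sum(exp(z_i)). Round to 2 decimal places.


Denom = e^1=2.7183 + e^3=20.0855 + e^-3=0.0498 + e^3=20.0855. Sum = 42.9391, which rounds to 42.94.

42.94


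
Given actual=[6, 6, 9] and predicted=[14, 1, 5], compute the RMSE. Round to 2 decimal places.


MSE = 35.0000. RMSE = sqrt(35.0000) = 5.92.

5.92


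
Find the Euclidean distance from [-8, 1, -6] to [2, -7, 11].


d = sqrt(sum of squared differences). (-8-2)^2=100, (1--7)^2=64, (-6-11)^2=289. Sum = 453.

sqrt(453)


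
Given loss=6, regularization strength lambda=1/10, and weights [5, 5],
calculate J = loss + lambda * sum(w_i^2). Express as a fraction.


L2 sq norm = sum(w^2) = 50. J = 6 + 1/10 * 50 = 11.

11


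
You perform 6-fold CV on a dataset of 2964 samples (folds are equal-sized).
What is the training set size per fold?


Each validation fold has 2964/6 = 494 samples. Training set = 2964 - 494 = 2470.

2470


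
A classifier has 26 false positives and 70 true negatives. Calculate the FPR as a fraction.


FPR = FP / (FP + TN) = 26 / 96 = 13/48.

13/48


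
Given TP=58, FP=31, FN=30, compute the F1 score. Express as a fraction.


Precision = 58/89 = 58/89. Recall = 58/88 = 29/44. F1 = 2*P*R/(P+R) = 116/177.

116/177


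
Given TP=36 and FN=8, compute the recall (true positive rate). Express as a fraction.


Recall = TP / (TP + FN) = 36 / 44 = 9/11.

9/11


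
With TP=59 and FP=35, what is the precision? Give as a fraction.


Precision = TP / (TP + FP) = 59 / 94 = 59/94.

59/94


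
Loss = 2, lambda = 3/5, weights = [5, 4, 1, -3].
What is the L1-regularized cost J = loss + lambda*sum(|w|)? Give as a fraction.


L1 norm = sum(|w|) = 13. J = 2 + 3/5 * 13 = 49/5.

49/5


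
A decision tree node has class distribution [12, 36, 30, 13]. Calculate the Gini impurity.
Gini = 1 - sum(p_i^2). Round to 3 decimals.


Total = 91. Proportions: 12/91, 36/91, 30/91, 13/91. sum(p_i^2) = 0.3030. Gini = 1 - 0.3030 = 0.6970, which rounds to 0.697.

0.697


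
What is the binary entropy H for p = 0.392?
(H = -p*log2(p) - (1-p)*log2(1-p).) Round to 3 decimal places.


H = -0.392*log2(0.392) - 0.608*log2(0.608) = 0.966.

0.966


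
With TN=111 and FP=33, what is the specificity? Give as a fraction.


Specificity = TN / (TN + FP) = 111 / 144 = 37/48.

37/48


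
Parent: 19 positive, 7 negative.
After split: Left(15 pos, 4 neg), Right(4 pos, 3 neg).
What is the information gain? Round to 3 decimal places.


H(parent) = 0.8404. H(left) = 0.7425, H(right) = 0.9852. Weighted = (19/26)*0.7425 + (7/26)*0.9852 = 0.8078. IG = 0.8404 - 0.8078 = 0.0326, which rounds to 0.033.

0.033


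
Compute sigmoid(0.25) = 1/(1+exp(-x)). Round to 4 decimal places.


sigma(0.25) = 1/(1+e^(-0.25)) = 1/(1+0.778801) = 1/1.778801 = 0.5622.

0.5622


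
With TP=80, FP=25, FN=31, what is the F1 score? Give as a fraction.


Precision = 80/105 = 16/21. Recall = 80/111 = 80/111. F1 = 2*P*R/(P+R) = 20/27.

20/27


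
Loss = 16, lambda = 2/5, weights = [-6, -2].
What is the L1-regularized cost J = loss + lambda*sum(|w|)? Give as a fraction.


L1 norm = sum(|w|) = 8. J = 16 + 2/5 * 8 = 96/5.

96/5


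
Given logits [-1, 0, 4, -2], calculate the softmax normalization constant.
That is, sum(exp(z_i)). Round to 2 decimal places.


Denom = e^-1=0.3679 + e^0=1.0000 + e^4=54.5982 + e^-2=0.1353. Sum = 56.1014, which rounds to 56.10.

56.10


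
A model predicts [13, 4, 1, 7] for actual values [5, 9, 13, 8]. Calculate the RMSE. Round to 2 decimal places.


MSE = 58.5000. RMSE = sqrt(58.5000) = 7.65.

7.65


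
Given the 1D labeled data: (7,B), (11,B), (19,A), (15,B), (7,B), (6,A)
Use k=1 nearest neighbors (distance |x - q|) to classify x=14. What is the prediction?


Distances: |7-14|=7, |11-14|=3, |19-14|=5, |15-14|=1, |7-14|=7, |6-14|=8. 1 nearest: (15,B). Counts: {'B': 1}. Majority class: B.

B


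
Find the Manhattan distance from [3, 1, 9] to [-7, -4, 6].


d = sum of absolute differences: |3--7|=10 + |1--4|=5 + |9-6|=3 = 18.

18


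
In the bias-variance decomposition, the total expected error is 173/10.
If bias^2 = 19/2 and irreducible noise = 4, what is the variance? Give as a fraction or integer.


Total error = bias^2 + variance + irreducible noise. So variance = 173/10 - 19/2 - 4 = 19/5.

19/5


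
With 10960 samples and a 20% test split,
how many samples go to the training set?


Test set = 10960 * 20% = 2192. Training set = 10960 - 2192 = 8768.

8768


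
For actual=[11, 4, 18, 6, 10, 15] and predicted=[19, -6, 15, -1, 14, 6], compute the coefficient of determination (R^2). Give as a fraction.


Mean(y) = 32/3. SS_res = 319. SS_tot = 418/3. R^2 = 1 - 319/(418/3) = -49/38.

-49/38


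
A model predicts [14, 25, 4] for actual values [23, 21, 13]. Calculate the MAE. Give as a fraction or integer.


MAE = (1/3) * (|23-14|=9 + |21-25|=4 + |13-4|=9). Sum = 22. MAE = 22/3.

22/3


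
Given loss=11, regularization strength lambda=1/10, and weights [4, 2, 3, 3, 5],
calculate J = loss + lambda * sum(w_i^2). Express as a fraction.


L2 sq norm = sum(w^2) = 63. J = 11 + 1/10 * 63 = 173/10.

173/10


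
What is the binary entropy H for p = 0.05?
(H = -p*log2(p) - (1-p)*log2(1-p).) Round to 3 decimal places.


H = -0.05*log2(0.05) - 0.95*log2(0.95) = 0.286.

0.286


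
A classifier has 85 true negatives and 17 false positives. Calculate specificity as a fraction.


Specificity = TN / (TN + FP) = 85 / 102 = 5/6.

5/6


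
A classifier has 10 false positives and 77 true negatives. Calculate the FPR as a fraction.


FPR = FP / (FP + TN) = 10 / 87 = 10/87.

10/87


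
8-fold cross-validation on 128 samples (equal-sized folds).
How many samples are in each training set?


Each validation fold has 128/8 = 16 samples. Training set = 128 - 16 = 112.

112


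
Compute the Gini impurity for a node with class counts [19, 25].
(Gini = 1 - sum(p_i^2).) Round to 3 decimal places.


Total = 44. Proportions: 19/44, 25/44. sum(p_i^2) = 0.5093. Gini = 1 - 0.5093 = 0.4907, which rounds to 0.491.

0.491


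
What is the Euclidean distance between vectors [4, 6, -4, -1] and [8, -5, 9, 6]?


d = sqrt(sum of squared differences). (4-8)^2=16, (6--5)^2=121, (-4-9)^2=169, (-1-6)^2=49. Sum = 355.

sqrt(355)


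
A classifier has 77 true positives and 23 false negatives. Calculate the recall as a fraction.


Recall = TP / (TP + FN) = 77 / 100 = 77/100.

77/100


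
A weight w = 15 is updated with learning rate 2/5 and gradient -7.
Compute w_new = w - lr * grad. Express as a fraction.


w_new = 15 - 2/5 * -7 = 15 - -14/5 = 89/5.

89/5


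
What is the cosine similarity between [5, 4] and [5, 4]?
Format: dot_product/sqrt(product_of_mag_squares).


dot = 41. |a|^2 = 41, |b|^2 = 41. cos = 41/sqrt(1681).

41/sqrt(1681)


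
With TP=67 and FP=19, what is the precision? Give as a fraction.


Precision = TP / (TP + FP) = 67 / 86 = 67/86.

67/86


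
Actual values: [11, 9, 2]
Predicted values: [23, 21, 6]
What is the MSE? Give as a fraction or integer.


MSE = (1/3) * ((11-23)^2=144 + (9-21)^2=144 + (2-6)^2=16). Sum = 304. MSE = 304/3.

304/3


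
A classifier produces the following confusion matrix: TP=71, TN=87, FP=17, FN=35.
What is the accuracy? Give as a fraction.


Accuracy = (TP + TN) / (TP + TN + FP + FN) = (71 + 87) / 210 = 79/105.

79/105


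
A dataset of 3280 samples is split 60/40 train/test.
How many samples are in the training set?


Test set = 3280 * 40% = 1312. Training set = 3280 - 1312 = 1968.

1968


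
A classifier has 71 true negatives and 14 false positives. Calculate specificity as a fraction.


Specificity = TN / (TN + FP) = 71 / 85 = 71/85.

71/85


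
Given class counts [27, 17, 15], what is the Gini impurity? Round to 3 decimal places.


Total = 59. Proportions: 27/59, 17/59, 15/59. sum(p_i^2) = 0.3571. Gini = 1 - 0.3571 = 0.6429, which rounds to 0.643.

0.643


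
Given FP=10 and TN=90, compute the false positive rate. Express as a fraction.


FPR = FP / (FP + TN) = 10 / 100 = 1/10.

1/10


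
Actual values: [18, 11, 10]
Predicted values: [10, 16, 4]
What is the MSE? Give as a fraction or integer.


MSE = (1/3) * ((18-10)^2=64 + (11-16)^2=25 + (10-4)^2=36). Sum = 125. MSE = 125/3.

125/3


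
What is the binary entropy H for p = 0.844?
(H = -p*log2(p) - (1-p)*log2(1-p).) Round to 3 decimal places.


H = -0.844*log2(0.844) - 0.156*log2(0.156) = 0.625.

0.625


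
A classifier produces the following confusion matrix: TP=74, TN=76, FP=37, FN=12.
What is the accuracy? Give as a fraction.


Accuracy = (TP + TN) / (TP + TN + FP + FN) = (74 + 76) / 199 = 150/199.

150/199


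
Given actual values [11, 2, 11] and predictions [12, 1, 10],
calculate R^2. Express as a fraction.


Mean(y) = 8. SS_res = 3. SS_tot = 54. R^2 = 1 - 3/(54) = 17/18.

17/18


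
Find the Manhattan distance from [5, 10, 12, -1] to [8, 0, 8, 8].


d = sum of absolute differences: |5-8|=3 + |10-0|=10 + |12-8|=4 + |-1-8|=9 = 26.

26


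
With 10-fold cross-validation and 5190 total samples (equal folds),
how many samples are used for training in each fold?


Each validation fold has 5190/10 = 519 samples. Training set = 5190 - 519 = 4671.

4671


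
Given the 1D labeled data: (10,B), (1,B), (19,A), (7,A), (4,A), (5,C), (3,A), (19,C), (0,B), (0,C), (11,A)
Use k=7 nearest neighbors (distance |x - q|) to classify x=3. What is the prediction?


Distances: |10-3|=7, |1-3|=2, |19-3|=16, |7-3|=4, |4-3|=1, |5-3|=2, |3-3|=0, |19-3|=16, |0-3|=3, |0-3|=3, |11-3|=8. 7 nearest: (3,A), (4,A), (1,B), (5,C), (0,B), (0,C), (7,A). Counts: {'A': 3, 'B': 2, 'C': 2}. Majority class: A.

A


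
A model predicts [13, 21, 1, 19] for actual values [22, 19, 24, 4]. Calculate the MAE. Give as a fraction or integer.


MAE = (1/4) * (|22-13|=9 + |19-21|=2 + |24-1|=23 + |4-19|=15). Sum = 49. MAE = 49/4.

49/4


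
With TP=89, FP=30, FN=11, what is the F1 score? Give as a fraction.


Precision = 89/119 = 89/119. Recall = 89/100 = 89/100. F1 = 2*P*R/(P+R) = 178/219.

178/219


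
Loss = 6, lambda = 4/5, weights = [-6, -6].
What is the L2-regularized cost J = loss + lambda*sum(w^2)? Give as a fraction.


L2 sq norm = sum(w^2) = 72. J = 6 + 4/5 * 72 = 318/5.

318/5


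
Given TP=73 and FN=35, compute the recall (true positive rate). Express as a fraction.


Recall = TP / (TP + FN) = 73 / 108 = 73/108.

73/108


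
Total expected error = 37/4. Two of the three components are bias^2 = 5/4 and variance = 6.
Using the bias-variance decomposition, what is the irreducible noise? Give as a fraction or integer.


Total error = bias^2 + variance + irreducible noise. So irreducible noise = 37/4 - 5/4 - 6 = 2.

2


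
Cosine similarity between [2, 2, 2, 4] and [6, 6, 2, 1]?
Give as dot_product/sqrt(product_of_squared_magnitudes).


dot = 32. |a|^2 = 28, |b|^2 = 77. cos = 32/sqrt(2156).

32/sqrt(2156)


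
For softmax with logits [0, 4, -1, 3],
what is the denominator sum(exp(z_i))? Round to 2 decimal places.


Denom = e^0=1.0000 + e^4=54.5982 + e^-1=0.3679 + e^3=20.0855. Sum = 76.0516, which rounds to 76.05.

76.05


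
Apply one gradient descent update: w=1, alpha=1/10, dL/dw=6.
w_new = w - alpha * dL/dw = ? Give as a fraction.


w_new = 1 - 1/10 * 6 = 1 - 3/5 = 2/5.

2/5


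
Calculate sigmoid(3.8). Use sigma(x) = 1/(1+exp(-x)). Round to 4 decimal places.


sigma(3.8) = 1/(1+e^(-3.8)) = 1/(1+0.022371) = 1/1.022371 = 0.9781.

0.9781


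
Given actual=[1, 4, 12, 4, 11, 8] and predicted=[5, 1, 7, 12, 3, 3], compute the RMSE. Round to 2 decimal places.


MSE = 33.8333. RMSE = sqrt(33.8333) = 5.82.

5.82


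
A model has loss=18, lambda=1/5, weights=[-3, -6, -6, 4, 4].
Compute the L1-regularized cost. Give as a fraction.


L1 norm = sum(|w|) = 23. J = 18 + 1/5 * 23 = 113/5.

113/5


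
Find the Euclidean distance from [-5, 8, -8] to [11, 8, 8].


d = sqrt(sum of squared differences). (-5-11)^2=256, (8-8)^2=0, (-8-8)^2=256. Sum = 512.

sqrt(512)


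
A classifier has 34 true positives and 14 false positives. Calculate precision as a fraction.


Precision = TP / (TP + FP) = 34 / 48 = 17/24.

17/24


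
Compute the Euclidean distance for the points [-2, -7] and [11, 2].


d = sqrt(sum of squared differences). (-2-11)^2=169, (-7-2)^2=81. Sum = 250.

sqrt(250)


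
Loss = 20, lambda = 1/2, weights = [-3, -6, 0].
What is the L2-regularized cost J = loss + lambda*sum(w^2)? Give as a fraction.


L2 sq norm = sum(w^2) = 45. J = 20 + 1/2 * 45 = 85/2.

85/2


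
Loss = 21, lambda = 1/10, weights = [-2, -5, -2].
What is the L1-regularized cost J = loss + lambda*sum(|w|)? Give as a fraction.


L1 norm = sum(|w|) = 9. J = 21 + 1/10 * 9 = 219/10.

219/10


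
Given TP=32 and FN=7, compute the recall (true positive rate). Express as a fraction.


Recall = TP / (TP + FN) = 32 / 39 = 32/39.

32/39


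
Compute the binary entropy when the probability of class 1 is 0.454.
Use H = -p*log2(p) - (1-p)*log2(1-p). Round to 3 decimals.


H = -0.454*log2(0.454) - 0.546*log2(0.546) = 0.994.

0.994


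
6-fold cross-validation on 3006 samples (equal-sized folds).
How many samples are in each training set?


Each validation fold has 3006/6 = 501 samples. Training set = 3006 - 501 = 2505.

2505


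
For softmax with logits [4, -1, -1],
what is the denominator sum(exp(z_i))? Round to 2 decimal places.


Denom = e^4=54.5982 + e^-1=0.3679 + e^-1=0.3679. Sum = 55.3340, which rounds to 55.33.

55.33


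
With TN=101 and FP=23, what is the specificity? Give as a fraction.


Specificity = TN / (TN + FP) = 101 / 124 = 101/124.

101/124


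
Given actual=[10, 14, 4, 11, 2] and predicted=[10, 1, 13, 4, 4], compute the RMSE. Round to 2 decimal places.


MSE = 60.6000. RMSE = sqrt(60.6000) = 7.78.

7.78


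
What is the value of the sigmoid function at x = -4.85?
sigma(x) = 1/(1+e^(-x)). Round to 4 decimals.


sigma(-4.85) = 1/(1+e^(4.85)) = 1/(1+127.740390) = 1/128.740390 = 0.0078.

0.0078


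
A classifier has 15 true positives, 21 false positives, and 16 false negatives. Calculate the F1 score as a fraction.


Precision = 15/36 = 5/12. Recall = 15/31 = 15/31. F1 = 2*P*R/(P+R) = 30/67.

30/67


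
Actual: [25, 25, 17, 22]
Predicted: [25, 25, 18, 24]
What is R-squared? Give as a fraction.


Mean(y) = 89/4. SS_res = 5. SS_tot = 171/4. R^2 = 1 - 5/(171/4) = 151/171.

151/171


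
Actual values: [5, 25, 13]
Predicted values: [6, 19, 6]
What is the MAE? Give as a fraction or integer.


MAE = (1/3) * (|5-6|=1 + |25-19|=6 + |13-6|=7). Sum = 14. MAE = 14/3.

14/3


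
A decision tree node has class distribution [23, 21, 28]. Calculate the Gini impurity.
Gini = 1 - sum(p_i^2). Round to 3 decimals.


Total = 72. Proportions: 23/72, 21/72, 28/72. sum(p_i^2) = 0.3383. Gini = 1 - 0.3383 = 0.6617, which rounds to 0.662.

0.662


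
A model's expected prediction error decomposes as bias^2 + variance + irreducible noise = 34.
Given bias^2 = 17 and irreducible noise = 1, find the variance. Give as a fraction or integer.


Total error = bias^2 + variance + irreducible noise. So variance = 34 - 17 - 1 = 16.

16


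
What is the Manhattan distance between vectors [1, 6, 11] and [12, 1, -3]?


d = sum of absolute differences: |1-12|=11 + |6-1|=5 + |11--3|=14 = 30.

30


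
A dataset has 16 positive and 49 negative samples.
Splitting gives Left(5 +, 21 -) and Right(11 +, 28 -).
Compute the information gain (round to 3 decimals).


H(parent) = 0.8051. H(left) = 0.7063, H(right) = 0.8582. Weighted = (26/65)*0.7063 + (39/65)*0.8582 = 0.7974. IG = 0.8051 - 0.7974 = 0.0077, which rounds to 0.008.

0.008


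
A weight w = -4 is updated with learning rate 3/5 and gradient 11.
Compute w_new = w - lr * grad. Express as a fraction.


w_new = -4 - 3/5 * 11 = -4 - 33/5 = -53/5.

-53/5


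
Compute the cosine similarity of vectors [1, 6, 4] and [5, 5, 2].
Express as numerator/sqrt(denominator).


dot = 43. |a|^2 = 53, |b|^2 = 54. cos = 43/sqrt(2862).

43/sqrt(2862)


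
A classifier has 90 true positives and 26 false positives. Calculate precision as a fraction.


Precision = TP / (TP + FP) = 90 / 116 = 45/58.

45/58


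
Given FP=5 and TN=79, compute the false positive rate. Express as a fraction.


FPR = FP / (FP + TN) = 5 / 84 = 5/84.

5/84


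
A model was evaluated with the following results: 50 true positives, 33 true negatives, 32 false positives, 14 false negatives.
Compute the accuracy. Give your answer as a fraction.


Accuracy = (TP + TN) / (TP + TN + FP + FN) = (50 + 33) / 129 = 83/129.

83/129


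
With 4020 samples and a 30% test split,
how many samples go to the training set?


Test set = 4020 * 30% = 1206. Training set = 4020 - 1206 = 2814.

2814


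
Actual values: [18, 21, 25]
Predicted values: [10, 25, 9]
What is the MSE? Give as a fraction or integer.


MSE = (1/3) * ((18-10)^2=64 + (21-25)^2=16 + (25-9)^2=256). Sum = 336. MSE = 112.

112


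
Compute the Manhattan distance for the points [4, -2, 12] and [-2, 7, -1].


d = sum of absolute differences: |4--2|=6 + |-2-7|=9 + |12--1|=13 = 28.

28


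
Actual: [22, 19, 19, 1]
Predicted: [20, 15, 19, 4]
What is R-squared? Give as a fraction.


Mean(y) = 61/4. SS_res = 29. SS_tot = 1107/4. R^2 = 1 - 29/(1107/4) = 991/1107.

991/1107


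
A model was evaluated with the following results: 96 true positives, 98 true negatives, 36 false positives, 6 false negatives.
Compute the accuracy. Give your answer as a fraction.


Accuracy = (TP + TN) / (TP + TN + FP + FN) = (96 + 98) / 236 = 97/118.

97/118


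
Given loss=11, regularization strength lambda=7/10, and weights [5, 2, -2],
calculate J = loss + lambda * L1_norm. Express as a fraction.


L1 norm = sum(|w|) = 9. J = 11 + 7/10 * 9 = 173/10.

173/10


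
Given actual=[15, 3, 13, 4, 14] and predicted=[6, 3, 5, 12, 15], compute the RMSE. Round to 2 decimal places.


MSE = 42.0000. RMSE = sqrt(42.0000) = 6.48.

6.48


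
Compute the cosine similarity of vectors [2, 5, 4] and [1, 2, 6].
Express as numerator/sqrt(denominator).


dot = 36. |a|^2 = 45, |b|^2 = 41. cos = 36/sqrt(1845).

36/sqrt(1845)


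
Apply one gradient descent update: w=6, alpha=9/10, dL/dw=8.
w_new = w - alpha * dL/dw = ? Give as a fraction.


w_new = 6 - 9/10 * 8 = 6 - 36/5 = -6/5.

-6/5


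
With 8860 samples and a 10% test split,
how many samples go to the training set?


Test set = 8860 * 10% = 886. Training set = 8860 - 886 = 7974.

7974


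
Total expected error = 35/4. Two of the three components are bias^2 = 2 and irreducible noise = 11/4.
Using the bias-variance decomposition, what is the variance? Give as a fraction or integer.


Total error = bias^2 + variance + irreducible noise. So variance = 35/4 - 2 - 11/4 = 4.

4


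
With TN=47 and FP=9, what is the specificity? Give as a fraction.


Specificity = TN / (TN + FP) = 47 / 56 = 47/56.

47/56


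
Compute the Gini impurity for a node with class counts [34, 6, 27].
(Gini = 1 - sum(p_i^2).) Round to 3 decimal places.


Total = 67. Proportions: 34/67, 6/67, 27/67. sum(p_i^2) = 0.4279. Gini = 1 - 0.4279 = 0.5721, which rounds to 0.572.

0.572


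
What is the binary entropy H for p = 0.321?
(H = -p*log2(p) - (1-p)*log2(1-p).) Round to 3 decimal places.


H = -0.321*log2(0.321) - 0.679*log2(0.679) = 0.905.

0.905


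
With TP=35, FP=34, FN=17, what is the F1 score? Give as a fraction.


Precision = 35/69 = 35/69. Recall = 35/52 = 35/52. F1 = 2*P*R/(P+R) = 70/121.

70/121


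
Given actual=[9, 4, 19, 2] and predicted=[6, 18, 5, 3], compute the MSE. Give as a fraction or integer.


MSE = (1/4) * ((9-6)^2=9 + (4-18)^2=196 + (19-5)^2=196 + (2-3)^2=1). Sum = 402. MSE = 201/2.

201/2


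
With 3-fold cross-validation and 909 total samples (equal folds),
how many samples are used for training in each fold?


Each validation fold has 909/3 = 303 samples. Training set = 909 - 303 = 606.

606


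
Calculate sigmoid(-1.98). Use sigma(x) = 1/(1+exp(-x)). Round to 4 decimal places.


sigma(-1.98) = 1/(1+e^(1.98)) = 1/(1+7.242743) = 1/8.242743 = 0.1213.

0.1213


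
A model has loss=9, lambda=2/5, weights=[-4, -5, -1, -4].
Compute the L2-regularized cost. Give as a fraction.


L2 sq norm = sum(w^2) = 58. J = 9 + 2/5 * 58 = 161/5.

161/5


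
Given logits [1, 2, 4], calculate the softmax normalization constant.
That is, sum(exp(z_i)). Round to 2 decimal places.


Denom = e^1=2.7183 + e^2=7.3891 + e^4=54.5982. Sum = 64.7056, which rounds to 64.71.

64.71


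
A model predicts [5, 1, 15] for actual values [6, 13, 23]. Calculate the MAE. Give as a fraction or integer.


MAE = (1/3) * (|6-5|=1 + |13-1|=12 + |23-15|=8). Sum = 21. MAE = 7.

7


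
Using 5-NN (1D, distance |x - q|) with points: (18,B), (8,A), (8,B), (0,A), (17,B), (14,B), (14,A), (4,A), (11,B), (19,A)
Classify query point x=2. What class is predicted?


Distances: |18-2|=16, |8-2|=6, |8-2|=6, |0-2|=2, |17-2|=15, |14-2|=12, |14-2|=12, |4-2|=2, |11-2|=9, |19-2|=17. 5 nearest: (0,A), (4,A), (8,A), (8,B), (11,B). Counts: {'A': 3, 'B': 2}. Majority class: A.

A


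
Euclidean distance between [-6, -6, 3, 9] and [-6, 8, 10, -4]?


d = sqrt(sum of squared differences). (-6--6)^2=0, (-6-8)^2=196, (3-10)^2=49, (9--4)^2=169. Sum = 414.

sqrt(414)


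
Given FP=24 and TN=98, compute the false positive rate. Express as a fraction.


FPR = FP / (FP + TN) = 24 / 122 = 12/61.

12/61


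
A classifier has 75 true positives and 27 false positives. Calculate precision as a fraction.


Precision = TP / (TP + FP) = 75 / 102 = 25/34.

25/34


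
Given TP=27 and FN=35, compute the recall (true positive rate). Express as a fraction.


Recall = TP / (TP + FN) = 27 / 62 = 27/62.

27/62


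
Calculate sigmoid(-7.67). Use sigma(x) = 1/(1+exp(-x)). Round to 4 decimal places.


sigma(-7.67) = 1/(1+e^(7.67)) = 1/(1+2143.081445) = 1/2144.081445 = 0.0005.

0.0005


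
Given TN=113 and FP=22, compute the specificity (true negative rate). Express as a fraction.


Specificity = TN / (TN + FP) = 113 / 135 = 113/135.

113/135


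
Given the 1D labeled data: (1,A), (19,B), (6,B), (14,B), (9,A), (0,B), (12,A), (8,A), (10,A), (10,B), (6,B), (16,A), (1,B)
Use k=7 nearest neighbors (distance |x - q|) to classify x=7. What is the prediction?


Distances: |1-7|=6, |19-7|=12, |6-7|=1, |14-7|=7, |9-7|=2, |0-7|=7, |12-7|=5, |8-7|=1, |10-7|=3, |10-7|=3, |6-7|=1, |16-7|=9, |1-7|=6. 7 nearest: (8,A), (6,B), (6,B), (9,A), (10,A), (10,B), (12,A). Counts: {'A': 4, 'B': 3}. Majority class: A.

A


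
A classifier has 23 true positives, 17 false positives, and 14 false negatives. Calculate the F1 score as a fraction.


Precision = 23/40 = 23/40. Recall = 23/37 = 23/37. F1 = 2*P*R/(P+R) = 46/77.

46/77


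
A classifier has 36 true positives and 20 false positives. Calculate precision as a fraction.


Precision = TP / (TP + FP) = 36 / 56 = 9/14.

9/14


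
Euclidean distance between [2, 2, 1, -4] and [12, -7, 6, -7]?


d = sqrt(sum of squared differences). (2-12)^2=100, (2--7)^2=81, (1-6)^2=25, (-4--7)^2=9. Sum = 215.

sqrt(215)


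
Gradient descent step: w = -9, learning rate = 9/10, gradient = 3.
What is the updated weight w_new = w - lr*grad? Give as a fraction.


w_new = -9 - 9/10 * 3 = -9 - 27/10 = -117/10.

-117/10


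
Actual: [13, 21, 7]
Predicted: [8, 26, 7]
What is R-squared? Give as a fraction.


Mean(y) = 41/3. SS_res = 50. SS_tot = 296/3. R^2 = 1 - 50/(296/3) = 73/148.

73/148


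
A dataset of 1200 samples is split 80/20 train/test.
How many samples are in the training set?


Test set = 1200 * 20% = 240. Training set = 1200 - 240 = 960.

960


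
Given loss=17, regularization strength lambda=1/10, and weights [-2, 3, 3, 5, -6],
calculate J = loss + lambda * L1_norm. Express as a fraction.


L1 norm = sum(|w|) = 19. J = 17 + 1/10 * 19 = 189/10.

189/10


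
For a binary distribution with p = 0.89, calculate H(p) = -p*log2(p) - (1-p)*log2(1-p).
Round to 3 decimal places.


H = -0.89*log2(0.89) - 0.11*log2(0.11) = 0.500.

0.500


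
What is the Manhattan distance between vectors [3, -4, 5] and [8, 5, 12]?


d = sum of absolute differences: |3-8|=5 + |-4-5|=9 + |5-12|=7 = 21.

21
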